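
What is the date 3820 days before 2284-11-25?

June 11, 2274

−366 (one year; includes Feb 29, 2284) → Nov 25, 2283 (3454 left).
−365 (one year) → Nov 25, 2282 (3089 left).
−365 (one year) → Nov 25, 2281 (2724 left).
−365 (one year) → Nov 25, 2280 (2359 left).
−366 (one year; includes Feb 29, 2280) → Nov 25, 2279 (1993 left).
−365 (one year) → Nov 25, 2278 (1628 left).
−365 (one year) → Nov 25, 2277 (1263 left).
−365 (one year) → Nov 25, 2276 (898 left).
−366 (one year; includes Feb 29, 2276) → Nov 25, 2275 (532 left).
−365 (one year) → Nov 25, 2274 (167 left).
−25 → Oct 31, 2274 (end of Oct, 31 days; 142 left).
−31 → Sep 30, 2274 (end of Sep, 30 days; 111 left).
−30 → Aug 31, 2274 (end of Aug, 31 days; 81 left).
−31 → Jul 31, 2274 (end of Jul, 31 days; 50 left).
−31 → Jun 30, 2274 (end of Jun, 30 days; 19 left).
−19 → Jun 11, 2274.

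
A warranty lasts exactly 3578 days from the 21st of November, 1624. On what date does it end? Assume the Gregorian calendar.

+365 (one year) → Nov 21, 1625 (3213 left).
+365 (one year) → Nov 21, 1626 (2848 left).
+365 (one year) → Nov 21, 1627 (2483 left).
+366 (one year; includes Feb 29, 1628) → Nov 21, 1628 (2117 left).
+365 (one year) → Nov 21, 1629 (1752 left).
+365 (one year) → Nov 21, 1630 (1387 left).
+365 (one year) → Nov 21, 1631 (1022 left).
+366 (one year; includes Feb 29, 1632) → Nov 21, 1632 (656 left).
+365 (one year) → Nov 21, 1633 (291 left).
Nov has 30 days: +10 → Dec 1, 1633 (281 left).
Dec has 31 days: +31 → Jan 1, 1634 (250 left).
Jan has 31 days: +31 → Feb 1, 1634 (219 left).
Feb has 28 days: +28 → Mar 1, 1634 (191 left).
Mar has 31 days: +31 → Apr 1, 1634 (160 left).
Apr has 30 days: +30 → May 1, 1634 (130 left).
May has 31 days: +31 → Jun 1, 1634 (99 left).
Jun has 30 days: +30 → Jul 1, 1634 (69 left).
Jul has 31 days: +31 → Aug 1, 1634 (38 left).
Aug has 31 days: +31 → Sep 1, 1634 (7 left).
+7 → Sep 8, 1634.

September 8, 1634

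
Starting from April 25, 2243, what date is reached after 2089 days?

January 12, 2249

+366 (one year; includes Feb 29, 2244) → Apr 25, 2244 (1723 left).
+365 (one year) → Apr 25, 2245 (1358 left).
+365 (one year) → Apr 25, 2246 (993 left).
+365 (one year) → Apr 25, 2247 (628 left).
+366 (one year; includes Feb 29, 2248) → Apr 25, 2248 (262 left).
Apr has 30 days: +6 → May 1, 2248 (256 left).
May has 31 days: +31 → Jun 1, 2248 (225 left).
Jun has 30 days: +30 → Jul 1, 2248 (195 left).
Jul has 31 days: +31 → Aug 1, 2248 (164 left).
Aug has 31 days: +31 → Sep 1, 2248 (133 left).
Sep has 30 days: +30 → Oct 1, 2248 (103 left).
Oct has 31 days: +31 → Nov 1, 2248 (72 left).
Nov has 30 days: +30 → Dec 1, 2248 (42 left).
Dec has 31 days: +31 → Jan 1, 2249 (11 left).
+11 → Jan 12, 2249.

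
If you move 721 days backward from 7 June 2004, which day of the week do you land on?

First find the weekday of Jun 7, 2004. Doomsday rule: the anchor day for the 2000s is Tuesday. For year 04: 4÷12 = 0 r 4, and 4÷4 = 1, so 0+4+1 = 5.
Tuesday + 5 ≡ Sunday — that's 2004's doomsday.
In June the doomsday date is Jun 6.
Jun 7 is 1 day after Jun 6; 1 mod 7 = 1, so Sunday + 1 = Monday.
721 mod 7 = 0, so 721 days before a Monday is Monday − 0 = Monday.

Monday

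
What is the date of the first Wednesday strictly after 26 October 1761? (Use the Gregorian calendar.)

Oct 26, 1761 is a Monday.
From Monday to the next Wednesday is 2 days.
Oct 26, 1761 + 2 = Oct 28, 1761.

October 28, 1761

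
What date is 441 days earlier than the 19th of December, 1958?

−365 (one year) → Dec 19, 1957 (76 left).
−19 → Nov 30, 1957 (end of Nov, 30 days; 57 left).
−30 → Oct 31, 1957 (end of Oct, 31 days; 27 left).
−27 → Oct 4, 1957.

October 4, 1957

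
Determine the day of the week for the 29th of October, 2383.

Saturday

Doomsday rule: the anchor day for the 2300s is Wednesday. For year 83: 83÷12 = 6 r 11, and 11÷4 = 2, so 6+11+2 = 19.
Wednesday + 19 ≡ Monday — that's 2383's doomsday.
In October the doomsday date is Oct 10.
Oct 29 is 19 days after Oct 10; 19 mod 7 = 5, so Monday + 5 = Saturday.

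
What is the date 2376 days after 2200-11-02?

May 6, 2207

+365 (one year) → Nov 2, 2201 (2011 left).
+365 (one year) → Nov 2, 2202 (1646 left).
+365 (one year) → Nov 2, 2203 (1281 left).
+366 (one year; includes Feb 29, 2204) → Nov 2, 2204 (915 left).
+365 (one year) → Nov 2, 2205 (550 left).
+365 (one year) → Nov 2, 2206 (185 left).
Nov has 30 days: +29 → Dec 1, 2206 (156 left).
Dec has 31 days: +31 → Jan 1, 2207 (125 left).
Jan has 31 days: +31 → Feb 1, 2207 (94 left).
Feb has 28 days: +28 → Mar 1, 2207 (66 left).
Mar has 31 days: +31 → Apr 1, 2207 (35 left).
Apr has 30 days: +30 → May 1, 2207 (5 left).
+5 → May 6, 2207.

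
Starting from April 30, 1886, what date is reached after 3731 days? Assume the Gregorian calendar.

July 17, 1896

+365 (one year) → Apr 30, 1887 (3366 left).
+366 (one year; includes Feb 29, 1888) → Apr 30, 1888 (3000 left).
+365 (one year) → Apr 30, 1889 (2635 left).
+365 (one year) → Apr 30, 1890 (2270 left).
+365 (one year) → Apr 30, 1891 (1905 left).
+366 (one year; includes Feb 29, 1892) → Apr 30, 1892 (1539 left).
+365 (one year) → Apr 30, 1893 (1174 left).
+365 (one year) → Apr 30, 1894 (809 left).
+365 (one year) → Apr 30, 1895 (444 left).
+366 (one year; includes Feb 29, 1896) → Apr 30, 1896 (78 left).
Apr has 30 days: +1 → May 1, 1896 (77 left).
May has 31 days: +31 → Jun 1, 1896 (46 left).
Jun has 30 days: +30 → Jul 1, 1896 (16 left).
+16 → Jul 17, 1896.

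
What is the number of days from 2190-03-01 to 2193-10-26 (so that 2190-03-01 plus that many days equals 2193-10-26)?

Mar 1, 2190 → Mar 1, 2191: 365 days.
Mar 1, 2191 → Mar 1, 2192: 366 days (Feb 29, 2192 is in that span).
Mar 1, 2192 → Mar 1, 2193: 365 days.
Mar 1, 2193 → Apr 1, 2193: 31 days (March has 31).
Apr 1, 2193 → May 1, 2193: 30 days (April has 30).
May 1, 2193 → Jun 1, 2193: 31 days (May has 31).
Jun 1, 2193 → Jul 1, 2193: 30 days (June has 30).
Jul 1, 2193 → Aug 1, 2193: 31 days (July has 31).
Aug 1, 2193 → Sep 1, 2193: 31 days (August has 31).
Sep 1, 2193 → Oct 1, 2193: 30 days (September has 30).
Oct 1, 2193 → Oct 26, 2193: 25 days.
Total: 1335 days.

1335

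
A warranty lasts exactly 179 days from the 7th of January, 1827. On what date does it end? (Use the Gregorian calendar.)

Jan has 31 days: +25 → Feb 1, 1827 (154 left).
Feb has 28 days: +28 → Mar 1, 1827 (126 left).
Mar has 31 days: +31 → Apr 1, 1827 (95 left).
Apr has 30 days: +30 → May 1, 1827 (65 left).
May has 31 days: +31 → Jun 1, 1827 (34 left).
Jun has 30 days: +30 → Jul 1, 1827 (4 left).
+4 → Jul 5, 1827.

July 5, 1827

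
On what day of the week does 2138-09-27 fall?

Doomsday rule: the anchor day for the 2100s is Sunday. For year 38: 38÷12 = 3 r 2, and 2÷4 = 0, so 3+2+0 = 5.
Sunday + 5 ≡ Friday — that's 2138's doomsday.
In September the doomsday date is Sep 5.
Sep 27 is 22 days after Sep 5; 22 mod 7 = 1, so Friday + 1 = Saturday.

Saturday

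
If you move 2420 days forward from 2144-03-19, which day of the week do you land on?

First find the weekday of Mar 19, 2144. Doomsday rule: the anchor day for the 2100s is Sunday. For year 44: 44÷12 = 3 r 8, and 8÷4 = 2, so 3+8+2 = 13.
Sunday + 13 ≡ Saturday — that's 2144's doomsday.
In March the doomsday date is Mar 14.
Mar 19 is 5 days after Mar 14; 5 mod 7 = 5, so Saturday + 5 = Thursday.
2420 mod 7 = 5, so 2420 days after a Thursday is Thursday + 5 = Tuesday.

Tuesday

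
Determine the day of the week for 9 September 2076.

Doomsday rule: the anchor day for the 2000s is Tuesday. For year 76: 76÷12 = 6 r 4, and 4÷4 = 1, so 6+4+1 = 11.
Tuesday + 11 ≡ Saturday — that's 2076's doomsday.
In September the doomsday date is Sep 5.
Sep 9 is 4 days after Sep 5; 4 mod 7 = 4, so Saturday + 4 = Wednesday.

Wednesday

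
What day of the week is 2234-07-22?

January 1, 2234 is a Wednesday.
Jan 1, 2234 → Feb 1, 2234: 31 days (January has 31).
Feb 1, 2234 → Mar 1, 2234: 28 days (February has 28).
Mar 1, 2234 → Apr 1, 2234: 31 days (March has 31).
Apr 1, 2234 → May 1, 2234: 30 days (April has 30).
May 1, 2234 → Jun 1, 2234: 31 days (May has 31).
Jun 1, 2234 → Jul 1, 2234: 30 days (June has 30).
Jul 1, 2234 → Jul 22, 2234: 21 days.
Total: 202 days.
202 mod 7 = 6, so Wednesday + 6 = Tuesday.

Tuesday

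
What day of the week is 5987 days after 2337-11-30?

Thursday

First find the weekday of Nov 30, 2337. Doomsday rule: the anchor day for the 2300s is Wednesday. For year 37: 37÷12 = 3 r 1, and 1÷4 = 0, so 3+1+0 = 4.
Wednesday + 4 ≡ Sunday — that's 2337's doomsday.
In November the doomsday date is Nov 7.
Nov 30 is 23 days after Nov 7; 23 mod 7 = 2, so Sunday + 2 = Tuesday.
5987 mod 7 = 2, so 5987 days after a Tuesday is Tuesday + 2 = Thursday.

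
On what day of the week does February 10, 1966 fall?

Thursday

Doomsday rule: the anchor day for the 1900s is Wednesday. For year 66: 66÷12 = 5 r 6, and 6÷4 = 1, so 5+6+1 = 12.
Wednesday + 12 ≡ Monday — that's 1966's doomsday.
In February the doomsday date is Feb 28 (1966 is not a leap year).
Feb 10 is 18 days before Feb 28; 18 mod 7 = 4, so Monday − 4 = Thursday.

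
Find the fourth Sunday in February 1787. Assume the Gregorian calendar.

February 25, 1787

February 1, 1787 is a Thursday.
The first Sunday is therefore February 4 (3 days later).
The fourth Sunday is 4 + 3×7 = February 25.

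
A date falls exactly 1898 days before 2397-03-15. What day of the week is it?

Friday

First find the weekday of Mar 15, 2397. Doomsday rule: the anchor day for the 2300s is Wednesday. For year 97: 97÷12 = 8 r 1, and 1÷4 = 0, so 8+1+0 = 9.
Wednesday + 9 ≡ Friday — that's 2397's doomsday.
In March the doomsday date is Mar 14.
Mar 15 is 1 day after Mar 14; 1 mod 7 = 1, so Friday + 1 = Saturday.
1898 mod 7 = 1, so 1898 days before a Saturday is Saturday − 1 = Friday.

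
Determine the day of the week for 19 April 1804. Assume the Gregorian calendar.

Doomsday rule: the anchor day for the 1800s is Friday. For year 04: 4÷12 = 0 r 4, and 4÷4 = 1, so 0+4+1 = 5.
Friday + 5 ≡ Wednesday — that's 1804's doomsday.
In April the doomsday date is Apr 4.
Apr 19 is 15 days after Apr 4; 15 mod 7 = 1, so Wednesday + 1 = Thursday.

Thursday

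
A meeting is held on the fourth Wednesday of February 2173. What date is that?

February 24, 2173

February 1, 2173 is a Monday.
The first Wednesday is therefore February 3 (2 days later).
The fourth Wednesday is 3 + 3×7 = February 24.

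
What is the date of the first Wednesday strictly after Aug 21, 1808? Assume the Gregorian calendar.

Aug 21, 1808 is a Sunday.
From Sunday to the next Wednesday is 3 days.
Aug 21, 1808 + 3 = Aug 24, 1808.

August 24, 1808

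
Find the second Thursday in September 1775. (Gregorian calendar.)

September 1, 1775 is a Friday.
The first Thursday is therefore September 7 (6 days later).
The second Thursday is 7 + 1×7 = September 14.

September 14, 1775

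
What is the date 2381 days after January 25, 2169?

+365 (one year) → Jan 25, 2170 (2016 left).
+365 (one year) → Jan 25, 2171 (1651 left).
+365 (one year) → Jan 25, 2172 (1286 left).
+366 (one year; includes Feb 29, 2172) → Jan 25, 2173 (920 left).
+365 (one year) → Jan 25, 2174 (555 left).
+365 (one year) → Jan 25, 2175 (190 left).
Jan has 31 days: +7 → Feb 1, 2175 (183 left).
Feb has 28 days: +28 → Mar 1, 2175 (155 left).
Mar has 31 days: +31 → Apr 1, 2175 (124 left).
Apr has 30 days: +30 → May 1, 2175 (94 left).
May has 31 days: +31 → Jun 1, 2175 (63 left).
Jun has 30 days: +30 → Jul 1, 2175 (33 left).
Jul has 31 days: +31 → Aug 1, 2175 (2 left).
+2 → Aug 3, 2175.

August 3, 2175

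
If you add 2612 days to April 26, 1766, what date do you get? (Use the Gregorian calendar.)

+365 (one year) → Apr 26, 1767 (2247 left).
+366 (one year; includes Feb 29, 1768) → Apr 26, 1768 (1881 left).
+365 (one year) → Apr 26, 1769 (1516 left).
+365 (one year) → Apr 26, 1770 (1151 left).
+365 (one year) → Apr 26, 1771 (786 left).
+366 (one year; includes Feb 29, 1772) → Apr 26, 1772 (420 left).
+365 (one year) → Apr 26, 1773 (55 left).
Apr has 30 days: +5 → May 1, 1773 (50 left).
May has 31 days: +31 → Jun 1, 1773 (19 left).
+19 → Jun 20, 1773.

June 20, 1773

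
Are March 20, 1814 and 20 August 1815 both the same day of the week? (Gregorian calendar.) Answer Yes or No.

From Mar 20, 1814 to Aug 20, 1815 is 518 days.
518 mod 7 = 0, so they are the same weekday.
(Mar 20, 1814 is a Sunday; Aug 20, 1815 is a Sunday.)

Yes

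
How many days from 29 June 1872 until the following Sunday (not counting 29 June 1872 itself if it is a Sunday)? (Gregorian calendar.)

1

Jun 29, 1872 is a Saturday.
From Saturday to the next Sunday is 1 day.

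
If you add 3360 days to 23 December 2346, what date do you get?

+365 (one year) → Dec 23, 2347 (2995 left).
+366 (one year; includes Feb 29, 2348) → Dec 23, 2348 (2629 left).
+365 (one year) → Dec 23, 2349 (2264 left).
+365 (one year) → Dec 23, 2350 (1899 left).
+365 (one year) → Dec 23, 2351 (1534 left).
+366 (one year; includes Feb 29, 2352) → Dec 23, 2352 (1168 left).
+365 (one year) → Dec 23, 2353 (803 left).
+365 (one year) → Dec 23, 2354 (438 left).
+365 (one year) → Dec 23, 2355 (73 left).
Dec has 31 days: +9 → Jan 1, 2356 (64 left).
Jan has 31 days: +31 → Feb 1, 2356 (33 left).
Feb has 29 days: +29 → Mar 1, 2356 (4 left).
+4 → Mar 5, 2356.

March 5, 2356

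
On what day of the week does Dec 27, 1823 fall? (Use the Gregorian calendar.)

Doomsday rule: the anchor day for the 1800s is Friday. For year 23: 23÷12 = 1 r 11, and 11÷4 = 2, so 1+11+2 = 14.
Friday + 14 ≡ Friday — that's 1823's doomsday.
In December the doomsday date is Dec 12.
Dec 27 is 15 days after Dec 12; 15 mod 7 = 1, so Friday + 1 = Saturday.

Saturday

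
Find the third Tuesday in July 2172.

July 21, 2172

July 1, 2172 is a Wednesday.
The first Tuesday is therefore July 7 (6 days later).
The third Tuesday is 7 + 2×7 = July 21.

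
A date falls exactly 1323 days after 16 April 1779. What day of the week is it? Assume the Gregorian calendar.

Friday

First find the weekday of Apr 16, 1779. Doomsday rule: the anchor day for the 1700s is Sunday. For year 79: 79÷12 = 6 r 7, and 7÷4 = 1, so 6+7+1 = 14.
Sunday + 14 ≡ Sunday — that's 1779's doomsday.
In April the doomsday date is Apr 4.
Apr 16 is 12 days after Apr 4; 12 mod 7 = 5, so Sunday + 5 = Friday.
1323 mod 7 = 0, so 1323 days after a Friday is Friday + 0 = Friday.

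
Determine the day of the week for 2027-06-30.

Doomsday rule: the anchor day for the 2000s is Tuesday. For year 27: 27÷12 = 2 r 3, and 3÷4 = 0, so 2+3+0 = 5.
Tuesday + 5 ≡ Sunday — that's 2027's doomsday.
In June the doomsday date is Jun 6.
Jun 30 is 24 days after Jun 6; 24 mod 7 = 3, so Sunday + 3 = Wednesday.

Wednesday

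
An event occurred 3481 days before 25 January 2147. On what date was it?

−365 (one year) → Jan 25, 2146 (3116 left).
−365 (one year) → Jan 25, 2145 (2751 left).
−366 (one year; includes Feb 29, 2144) → Jan 25, 2144 (2385 left).
−365 (one year) → Jan 25, 2143 (2020 left).
−365 (one year) → Jan 25, 2142 (1655 left).
−365 (one year) → Jan 25, 2141 (1290 left).
−366 (one year; includes Feb 29, 2140) → Jan 25, 2140 (924 left).
−365 (one year) → Jan 25, 2139 (559 left).
−365 (one year) → Jan 25, 2138 (194 left).
−25 → Dec 31, 2137 (end of Dec, 31 days; 169 left).
−31 → Nov 30, 2137 (end of Nov, 30 days; 138 left).
−30 → Oct 31, 2137 (end of Oct, 31 days; 108 left).
−31 → Sep 30, 2137 (end of Sep, 30 days; 77 left).
−30 → Aug 31, 2137 (end of Aug, 31 days; 47 left).
−31 → Jul 31, 2137 (end of Jul, 31 days; 16 left).
−16 → Jul 15, 2137.

July 15, 2137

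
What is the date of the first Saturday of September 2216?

September 7, 2216

September 1, 2216 is a Sunday.
The first Saturday is therefore September 7 (6 days later).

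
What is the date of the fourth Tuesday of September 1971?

September 28, 1971

September 1, 1971 is a Wednesday.
The first Tuesday is therefore September 7 (6 days later).
The fourth Tuesday is 7 + 3×7 = September 28.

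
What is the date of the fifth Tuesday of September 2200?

September 30, 2200

September 1, 2200 is a Monday.
The first Tuesday is therefore September 2 (1 days later).
The fifth Tuesday is 2 + 4×7 = September 30.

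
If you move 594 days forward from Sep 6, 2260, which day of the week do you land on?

First find the weekday of Sep 6, 2260. Doomsday rule: the anchor day for the 2200s is Friday. For year 60: 60÷12 = 5 r 0, and 0÷4 = 0, so 5+0+0 = 5.
Friday + 5 ≡ Wednesday — that's 2260's doomsday.
In September the doomsday date is Sep 5.
Sep 6 is 1 day after Sep 5; 1 mod 7 = 1, so Wednesday + 1 = Thursday.
594 mod 7 = 6, so 594 days after a Thursday is Thursday + 6 = Wednesday.

Wednesday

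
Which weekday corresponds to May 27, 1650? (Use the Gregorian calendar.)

Friday

Doomsday rule: the anchor day for the 1600s is Tuesday. For year 50: 50÷12 = 4 r 2, and 2÷4 = 0, so 4+2+0 = 6.
Tuesday + 6 ≡ Monday — that's 1650's doomsday.
In May the doomsday date is May 9.
May 27 is 18 days after May 9; 18 mod 7 = 4, so Monday + 4 = Friday.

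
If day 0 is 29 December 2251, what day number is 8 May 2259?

Dec 29, 2251 → Dec 29, 2252: 366 days (Feb 29, 2252 is in that span).
Dec 29, 2252 → Dec 29, 2253: 365 days.
Dec 29, 2253 → Dec 29, 2254: 365 days.
Dec 29, 2254 → Dec 29, 2255: 365 days.
Dec 29, 2255 → Dec 29, 2256: 366 days (Feb 29, 2256 is in that span).
Dec 29, 2256 → Dec 29, 2257: 365 days.
Dec 29, 2257 → Dec 29, 2258: 365 days.
Dec 29, 2258 → Jan 29, 2259: 31 days (December has 31).
Jan 29, 2259 → Feb 28, 2259: 30 days (January has 31).
Feb 28, 2259 → Mar 28, 2259: 28 days (February has 28).
Mar 28, 2259 → Apr 28, 2259: 31 days (March has 31).
Apr 28, 2259 → May 8, 2259: 10 days.
Total: 2687 days.

2687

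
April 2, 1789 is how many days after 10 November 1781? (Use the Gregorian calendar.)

2700

Nov 10, 1781 → Nov 10, 1782: 365 days.
Nov 10, 1782 → Nov 10, 1783: 365 days.
Nov 10, 1783 → Nov 10, 1784: 366 days (Feb 29, 1784 is in that span).
Nov 10, 1784 → Nov 10, 1785: 365 days.
Nov 10, 1785 → Nov 10, 1786: 365 days.
Nov 10, 1786 → Nov 10, 1787: 365 days.
Nov 10, 1787 → Nov 10, 1788: 366 days (Feb 29, 1788 is in that span).
Nov 10, 1788 → Dec 10, 1788: 30 days (November has 30).
Dec 10, 1788 → Jan 10, 1789: 31 days (December has 31).
Jan 10, 1789 → Feb 10, 1789: 31 days (January has 31).
Feb 10, 1789 → Mar 10, 1789: 28 days (February has 28).
Mar 10, 1789 → Apr 2, 1789: 23 days.
Total: 2700 days.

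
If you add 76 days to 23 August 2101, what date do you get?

November 7, 2101

Aug has 31 days: +9 → Sep 1, 2101 (67 left).
Sep has 30 days: +30 → Oct 1, 2101 (37 left).
Oct has 31 days: +31 → Nov 1, 2101 (6 left).
+6 → Nov 7, 2101.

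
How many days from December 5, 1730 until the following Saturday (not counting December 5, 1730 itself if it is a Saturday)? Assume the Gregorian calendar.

4

Dec 5, 1730 is a Tuesday.
From Tuesday to the next Saturday is 4 days.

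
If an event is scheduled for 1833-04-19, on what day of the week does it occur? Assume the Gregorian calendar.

Doomsday rule: the anchor day for the 1800s is Friday. For year 33: 33÷12 = 2 r 9, and 9÷4 = 2, so 2+9+2 = 13.
Friday + 13 ≡ Thursday — that's 1833's doomsday.
In April the doomsday date is Apr 4.
Apr 19 is 15 days after Apr 4; 15 mod 7 = 1, so Thursday + 1 = Friday.

Friday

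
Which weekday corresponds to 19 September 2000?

Doomsday rule: the anchor day for the 2000s is Tuesday. For year 00: 0÷12 = 0 r 0, and 0÷4 = 0, so 0+0+0 = 0.
Tuesday + 0 ≡ Tuesday — that's 2000's doomsday.
In September the doomsday date is Sep 5.
Sep 19 is 14 days after Sep 5; 14 mod 7 = 0, so Tuesday + 0 = Tuesday.

Tuesday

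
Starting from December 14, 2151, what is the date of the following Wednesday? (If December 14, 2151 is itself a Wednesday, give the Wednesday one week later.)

December 15, 2151

Dec 14, 2151 is a Tuesday.
From Tuesday to the next Wednesday is 1 day.
Dec 14, 2151 + 1 = Dec 15, 2151.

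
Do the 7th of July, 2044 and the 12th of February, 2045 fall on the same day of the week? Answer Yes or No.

No

From Jul 7, 2044 to Feb 12, 2045 is 220 days.
220 mod 7 = 3, so they are different weekdays.
(Jul 7, 2044 is a Thursday; Feb 12, 2045 is a Sunday.)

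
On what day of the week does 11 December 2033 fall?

Doomsday rule: the anchor day for the 2000s is Tuesday. For year 33: 33÷12 = 2 r 9, and 9÷4 = 2, so 2+9+2 = 13.
Tuesday + 13 ≡ Monday — that's 2033's doomsday.
In December the doomsday date is Dec 12.
Dec 11 is 1 day before Dec 12; 1 mod 7 = 1, so Monday − 1 = Sunday.

Sunday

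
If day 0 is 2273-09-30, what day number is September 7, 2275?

Sep 30, 2273 → Sep 30, 2274: 365 days.
Sep 30, 2274 → Oct 30, 2274: 30 days (September has 30).
Oct 30, 2274 → Nov 30, 2274: 31 days (October has 31).
Nov 30, 2274 → Dec 30, 2274: 30 days (November has 30).
Dec 30, 2274 → Jan 30, 2275: 31 days (December has 31).
Jan 30, 2275 → Feb 28, 2275: 29 days (January has 31).
Feb 28, 2275 → Mar 28, 2275: 28 days (February has 28).
Mar 28, 2275 → Apr 28, 2275: 31 days (March has 31).
Apr 28, 2275 → May 28, 2275: 30 days (April has 30).
May 28, 2275 → Jun 28, 2275: 31 days (May has 31).
Jun 28, 2275 → Jul 28, 2275: 30 days (June has 30).
Jul 28, 2275 → Aug 28, 2275: 31 days (July has 31).
Aug 28, 2275 → Sep 7, 2275: 10 days.
Total: 707 days.

707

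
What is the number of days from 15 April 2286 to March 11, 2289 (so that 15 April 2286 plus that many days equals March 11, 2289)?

1061

Apr 15, 2286 → Apr 15, 2287: 365 days.
Apr 15, 2287 → Apr 15, 2288: 366 days (Feb 29, 2288 is in that span).
Apr 15, 2288 → May 15, 2288: 30 days (April has 30).
May 15, 2288 → Jun 15, 2288: 31 days (May has 31).
Jun 15, 2288 → Jul 15, 2288: 30 days (June has 30).
Jul 15, 2288 → Aug 15, 2288: 31 days (July has 31).
Aug 15, 2288 → Sep 15, 2288: 31 days (August has 31).
Sep 15, 2288 → Oct 15, 2288: 30 days (September has 30).
Oct 15, 2288 → Nov 15, 2288: 31 days (October has 31).
Nov 15, 2288 → Dec 15, 2288: 30 days (November has 30).
Dec 15, 2288 → Jan 15, 2289: 31 days (December has 31).
Jan 15, 2289 → Feb 15, 2289: 31 days (January has 31).
Feb 15, 2289 → Mar 11, 2289: 24 days.
Total: 1061 days.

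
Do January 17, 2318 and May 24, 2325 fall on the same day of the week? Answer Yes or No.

No

From Jan 17, 2318 to May 24, 2325 is 2684 days.
2684 mod 7 = 3, so they are different weekdays.
(Jan 17, 2318 is a Thursday; May 24, 2325 is a Sunday.)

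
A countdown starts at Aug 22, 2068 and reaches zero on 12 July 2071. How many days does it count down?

Aug 22, 2068 → Aug 22, 2069: 365 days.
Aug 22, 2069 → Aug 22, 2070: 365 days.
Aug 22, 2070 → Sep 22, 2070: 31 days (August has 31).
Sep 22, 2070 → Oct 22, 2070: 30 days (September has 30).
Oct 22, 2070 → Nov 22, 2070: 31 days (October has 31).
Nov 22, 2070 → Dec 22, 2070: 30 days (November has 30).
Dec 22, 2070 → Jan 22, 2071: 31 days (December has 31).
Jan 22, 2071 → Feb 22, 2071: 31 days (January has 31).
Feb 22, 2071 → Mar 22, 2071: 28 days (February has 28).
Mar 22, 2071 → Apr 22, 2071: 31 days (March has 31).
Apr 22, 2071 → May 22, 2071: 30 days (April has 30).
May 22, 2071 → Jun 22, 2071: 31 days (May has 31).
Jun 22, 2071 → Jul 12, 2071: 20 days.
Total: 1054 days.

1054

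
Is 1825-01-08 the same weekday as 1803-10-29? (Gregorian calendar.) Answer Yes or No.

Yes

From Oct 29, 1803 to Jan 8, 1825 is 7742 days.
7742 mod 7 = 0, so they are the same weekday.
(Oct 29, 1803 is a Saturday; Jan 8, 1825 is a Saturday.)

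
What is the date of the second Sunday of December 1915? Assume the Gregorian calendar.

December 1, 1915 is a Wednesday.
The first Sunday is therefore December 5 (4 days later).
The second Sunday is 5 + 1×7 = December 12.

December 12, 1915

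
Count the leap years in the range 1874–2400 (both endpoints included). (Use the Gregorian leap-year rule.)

128

Multiples of 4 in [1874,2400]: 132.
Of those, multiples of 100: 6 (not leap unless ÷400).
Multiples of 400: 2.
Leap years = 132 − 6 + 2 = 128.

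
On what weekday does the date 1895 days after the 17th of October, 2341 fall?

First find the weekday of Oct 17, 2341. Doomsday rule: the anchor day for the 2300s is Wednesday. For year 41: 41÷12 = 3 r 5, and 5÷4 = 1, so 3+5+1 = 9.
Wednesday + 9 ≡ Friday — that's 2341's doomsday.
In October the doomsday date is Oct 10.
Oct 17 is 7 days after Oct 10; 7 mod 7 = 0, so Friday + 0 = Friday.
1895 mod 7 = 5, so 1895 days after a Friday is Friday + 5 = Wednesday.

Wednesday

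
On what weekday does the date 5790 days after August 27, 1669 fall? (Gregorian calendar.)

Wednesday

First find the weekday of Aug 27, 1669. Doomsday rule: the anchor day for the 1600s is Tuesday. For year 69: 69÷12 = 5 r 9, and 9÷4 = 2, so 5+9+2 = 16.
Tuesday + 16 ≡ Thursday — that's 1669's doomsday.
In August the doomsday date is Aug 8.
Aug 27 is 19 days after Aug 8; 19 mod 7 = 5, so Thursday + 5 = Tuesday.
5790 mod 7 = 1, so 5790 days after a Tuesday is Tuesday + 1 = Wednesday.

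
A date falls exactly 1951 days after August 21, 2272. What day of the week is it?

Monday

First find the weekday of Aug 21, 2272. Doomsday rule: the anchor day for the 2200s is Friday. For year 72: 72÷12 = 6 r 0, and 0÷4 = 0, so 6+0+0 = 6.
Friday + 6 ≡ Thursday — that's 2272's doomsday.
In August the doomsday date is Aug 8.
Aug 21 is 13 days after Aug 8; 13 mod 7 = 6, so Thursday + 6 = Wednesday.
1951 mod 7 = 5, so 1951 days after a Wednesday is Wednesday + 5 = Monday.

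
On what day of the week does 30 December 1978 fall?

Doomsday rule: the anchor day for the 1900s is Wednesday. For year 78: 78÷12 = 6 r 6, and 6÷4 = 1, so 6+6+1 = 13.
Wednesday + 13 ≡ Tuesday — that's 1978's doomsday.
In December the doomsday date is Dec 12.
Dec 30 is 18 days after Dec 12; 18 mod 7 = 4, so Tuesday + 4 = Saturday.

Saturday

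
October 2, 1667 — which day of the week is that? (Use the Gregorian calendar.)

Sunday

Doomsday rule: the anchor day for the 1600s is Tuesday. For year 67: 67÷12 = 5 r 7, and 7÷4 = 1, so 5+7+1 = 13.
Tuesday + 13 ≡ Monday — that's 1667's doomsday.
In October the doomsday date is Oct 10.
Oct 2 is 8 days before Oct 10; 8 mod 7 = 1, so Monday − 1 = Sunday.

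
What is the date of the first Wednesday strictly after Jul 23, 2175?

Jul 23, 2175 is a Sunday.
From Sunday to the next Wednesday is 3 days.
Jul 23, 2175 + 3 = Jul 26, 2175.

July 26, 2175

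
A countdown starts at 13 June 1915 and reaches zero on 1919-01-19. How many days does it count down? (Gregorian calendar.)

1316

Jun 13, 1915 → Jun 13, 1916: 366 days (Feb 29, 1916 is in that span).
Jun 13, 1916 → Jun 13, 1917: 365 days.
Jun 13, 1917 → Jun 13, 1918: 365 days.
Jun 13, 1918 → Jul 13, 1918: 30 days (June has 30).
Jul 13, 1918 → Aug 13, 1918: 31 days (July has 31).
Aug 13, 1918 → Sep 13, 1918: 31 days (August has 31).
Sep 13, 1918 → Oct 13, 1918: 30 days (September has 30).
Oct 13, 1918 → Nov 13, 1918: 31 days (October has 31).
Nov 13, 1918 → Dec 13, 1918: 30 days (November has 30).
Dec 13, 1918 → Jan 13, 1919: 31 days (December has 31).
Jan 13, 1919 → Jan 19, 1919: 6 days.
Total: 1316 days.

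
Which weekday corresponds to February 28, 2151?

January 1, 2151 is a Friday.
Jan 1, 2151 → Feb 1, 2151: 31 days (January has 31).
Feb 1, 2151 → Feb 28, 2151: 27 days.
Total: 58 days.
58 mod 7 = 2, so Friday + 2 = Sunday.

Sunday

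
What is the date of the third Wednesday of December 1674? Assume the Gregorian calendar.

December 1, 1674 is a Saturday.
The first Wednesday is therefore December 5 (4 days later).
The third Wednesday is 5 + 2×7 = December 19.

December 19, 1674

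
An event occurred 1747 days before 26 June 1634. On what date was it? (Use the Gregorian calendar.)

−365 (one year) → Jun 26, 1633 (1382 left).
−365 (one year) → Jun 26, 1632 (1017 left).
−366 (one year; includes Feb 29, 1632) → Jun 26, 1631 (651 left).
−365 (one year) → Jun 26, 1630 (286 left).
−26 → May 31, 1630 (end of May, 31 days; 260 left).
−31 → Apr 30, 1630 (end of Apr, 30 days; 229 left).
−30 → Mar 31, 1630 (end of Mar, 31 days; 199 left).
−31 → Feb 28, 1630 (end of Feb, 28 days; 168 left).
−28 → Jan 31, 1630 (end of Jan, 31 days; 140 left).
−31 → Dec 31, 1629 (end of Dec, 31 days; 109 left).
−31 → Nov 30, 1629 (end of Nov, 30 days; 78 left).
−30 → Oct 31, 1629 (end of Oct, 31 days; 48 left).
−31 → Sep 30, 1629 (end of Sep, 30 days; 17 left).
−17 → Sep 13, 1629.

September 13, 1629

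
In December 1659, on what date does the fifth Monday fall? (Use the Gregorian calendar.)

December 1, 1659 is a Monday.
The first Monday is therefore December 1 (same day).
The fifth Monday is 1 + 4×7 = December 29.

December 29, 1659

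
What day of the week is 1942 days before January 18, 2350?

Jan 18, 2350 is a Wednesday.
1942 mod 7 = 3, so 1942 days before a Wednesday is Wednesday − 3 = Sunday.

Sunday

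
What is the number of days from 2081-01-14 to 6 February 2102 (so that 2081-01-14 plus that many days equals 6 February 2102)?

7692

Jan 14, 2081 → Jan 14, 2082: 365 days.
Jan 14, 2082 → Jan 14, 2083: 365 days.
Jan 14, 2083 → Jan 14, 2084: 365 days.
Jan 14, 2084 → Jan 14, 2085: 366 days (Feb 29, 2084 is in that span).
Jan 14, 2085 → Jan 14, 2086: 365 days.
Jan 14, 2086 → Jan 14, 2087: 365 days.
Jan 14, 2087 → Jan 14, 2088: 365 days.
Jan 14, 2088 → Jan 14, 2089: 366 days (Feb 29, 2088 is in that span).
Jan 14, 2089 → Jan 14, 2090: 365 days.
Jan 14, 2090 → Jan 14, 2091: 365 days.
Jan 14, 2091 → Jan 14, 2092: 365 days.
Jan 14, 2092 → Jan 14, 2093: 366 days (Feb 29, 2092 is in that span).
Jan 14, 2093 → Jan 14, 2094: 365 days.
Jan 14, 2094 → Jan 14, 2095: 365 days.
Jan 14, 2095 → Jan 14, 2096: 365 days.
Jan 14, 2096 → Jan 14, 2097: 366 days (Feb 29, 2096 is in that span).
Jan 14, 2097 → Jan 14, 2098: 365 days.
Jan 14, 2098 → Jan 14, 2099: 365 days.
Jan 14, 2099 → Jan 14, 2100: 365 days.
Jan 14, 2100 → Jan 14, 2101: 365 days.
Jan 14, 2101 → Feb 14, 2101: 31 days (January has 31).
Feb 14, 2101 → Mar 14, 2101: 28 days (February has 28).
Mar 14, 2101 → Apr 14, 2101: 31 days (March has 31).
Apr 14, 2101 → May 14, 2101: 30 days (April has 30).
May 14, 2101 → Jun 14, 2101: 31 days (May has 31).
Jun 14, 2101 → Jul 14, 2101: 30 days (June has 30).
Jul 14, 2101 → Aug 14, 2101: 31 days (July has 31).
Aug 14, 2101 → Sep 14, 2101: 31 days (August has 31).
Sep 14, 2101 → Oct 14, 2101: 30 days (September has 30).
Oct 14, 2101 → Nov 14, 2101: 31 days (October has 31).
Nov 14, 2101 → Dec 14, 2101: 30 days (November has 30).
Dec 14, 2101 → Jan 14, 2102: 31 days (December has 31).
Jan 14, 2102 → Feb 6, 2102: 23 days.
Total: 7692 days.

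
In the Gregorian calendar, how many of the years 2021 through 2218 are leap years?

47

Multiples of 4 in [2021,2218]: 49.
Of those, multiples of 100: 2 (not leap unless ÷400).
Multiples of 400: 0.
Leap years = 49 − 2 + 0 = 47.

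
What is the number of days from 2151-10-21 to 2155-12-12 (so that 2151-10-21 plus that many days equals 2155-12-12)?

1513

Oct 21, 2151 → Oct 21, 2152: 366 days (Feb 29, 2152 is in that span).
Oct 21, 2152 → Oct 21, 2153: 365 days.
Oct 21, 2153 → Oct 21, 2154: 365 days.
Oct 21, 2154 → Oct 21, 2155: 365 days.
Oct 21, 2155 → Nov 21, 2155: 31 days (October has 31).
Nov 21, 2155 → Dec 12, 2155: 21 days.
Total: 1513 days.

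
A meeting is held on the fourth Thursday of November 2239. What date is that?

November 28, 2239

November 1, 2239 is a Friday.
The first Thursday is therefore November 7 (6 days later).
The fourth Thursday is 7 + 3×7 = November 28.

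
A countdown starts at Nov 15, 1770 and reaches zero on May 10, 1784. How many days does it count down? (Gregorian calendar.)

4925

Nov 15, 1770 → Nov 15, 1771: 365 days.
Nov 15, 1771 → Nov 15, 1772: 366 days (Feb 29, 1772 is in that span).
Nov 15, 1772 → Nov 15, 1773: 365 days.
Nov 15, 1773 → Nov 15, 1774: 365 days.
Nov 15, 1774 → Nov 15, 1775: 365 days.
Nov 15, 1775 → Nov 15, 1776: 366 days (Feb 29, 1776 is in that span).
Nov 15, 1776 → Nov 15, 1777: 365 days.
Nov 15, 1777 → Nov 15, 1778: 365 days.
Nov 15, 1778 → Nov 15, 1779: 365 days.
Nov 15, 1779 → Nov 15, 1780: 366 days (Feb 29, 1780 is in that span).
Nov 15, 1780 → Nov 15, 1781: 365 days.
Nov 15, 1781 → Nov 15, 1782: 365 days.
Nov 15, 1782 → Nov 15, 1783: 365 days.
Nov 15, 1783 → Dec 15, 1783: 30 days (November has 30).
Dec 15, 1783 → Jan 15, 1784: 31 days (December has 31).
Jan 15, 1784 → Feb 15, 1784: 31 days (January has 31).
Feb 15, 1784 → Mar 15, 1784: 29 days (February has 29).
Mar 15, 1784 → Apr 15, 1784: 31 days (March has 31).
Apr 15, 1784 → May 10, 1784: 25 days.
Total: 4925 days.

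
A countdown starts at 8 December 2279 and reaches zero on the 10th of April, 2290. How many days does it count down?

3776

Dec 8, 2279 → Dec 8, 2280: 366 days (Feb 29, 2280 is in that span).
Dec 8, 2280 → Dec 8, 2281: 365 days.
Dec 8, 2281 → Dec 8, 2282: 365 days.
Dec 8, 2282 → Dec 8, 2283: 365 days.
Dec 8, 2283 → Dec 8, 2284: 366 days (Feb 29, 2284 is in that span).
Dec 8, 2284 → Dec 8, 2285: 365 days.
Dec 8, 2285 → Dec 8, 2286: 365 days.
Dec 8, 2286 → Dec 8, 2287: 365 days.
Dec 8, 2287 → Dec 8, 2288: 366 days (Feb 29, 2288 is in that span).
Dec 8, 2288 → Dec 8, 2289: 365 days.
Dec 8, 2289 → Jan 8, 2290: 31 days (December has 31).
Jan 8, 2290 → Feb 8, 2290: 31 days (January has 31).
Feb 8, 2290 → Mar 8, 2290: 28 days (February has 28).
Mar 8, 2290 → Apr 8, 2290: 31 days (March has 31).
Apr 8, 2290 → Apr 10, 2290: 2 days.
Total: 3776 days.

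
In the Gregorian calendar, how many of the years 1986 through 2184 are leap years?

Multiples of 4 in [1986,2184]: 50.
Of those, multiples of 100: 2 (not leap unless ÷400).
Multiples of 400: 1.
Leap years = 50 − 2 + 1 = 49.

49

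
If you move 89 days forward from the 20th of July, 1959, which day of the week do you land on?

Saturday

First find the weekday of Jul 20, 1959. Doomsday rule: the anchor day for the 1900s is Wednesday. For year 59: 59÷12 = 4 r 11, and 11÷4 = 2, so 4+11+2 = 17.
Wednesday + 17 ≡ Saturday — that's 1959's doomsday.
In July the doomsday date is Jul 11.
Jul 20 is 9 days after Jul 11; 9 mod 7 = 2, so Saturday + 2 = Monday.
89 mod 7 = 5, so 89 days after a Monday is Monday + 5 = Saturday.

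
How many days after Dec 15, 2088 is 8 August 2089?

236

Dec 15, 2088 → Jan 15, 2089: 31 days (December has 31).
Jan 15, 2089 → Feb 15, 2089: 31 days (January has 31).
Feb 15, 2089 → Mar 15, 2089: 28 days (February has 28).
Mar 15, 2089 → Apr 15, 2089: 31 days (March has 31).
Apr 15, 2089 → May 15, 2089: 30 days (April has 30).
May 15, 2089 → Jun 15, 2089: 31 days (May has 31).
Jun 15, 2089 → Jul 15, 2089: 30 days (June has 30).
Jul 15, 2089 → Aug 8, 2089: 24 days.
Total: 236 days.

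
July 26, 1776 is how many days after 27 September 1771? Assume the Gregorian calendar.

1764

Sep 27, 1771 → Sep 27, 1772: 366 days (Feb 29, 1772 is in that span).
Sep 27, 1772 → Sep 27, 1773: 365 days.
Sep 27, 1773 → Sep 27, 1774: 365 days.
Sep 27, 1774 → Sep 27, 1775: 365 days.
Sep 27, 1775 → Oct 27, 1775: 30 days (September has 30).
Oct 27, 1775 → Nov 27, 1775: 31 days (October has 31).
Nov 27, 1775 → Dec 27, 1775: 30 days (November has 30).
Dec 27, 1775 → Jan 27, 1776: 31 days (December has 31).
Jan 27, 1776 → Feb 27, 1776: 31 days (January has 31).
Feb 27, 1776 → Mar 27, 1776: 29 days (February has 29).
Mar 27, 1776 → Apr 27, 1776: 31 days (March has 31).
Apr 27, 1776 → May 27, 1776: 30 days (April has 30).
May 27, 1776 → Jun 27, 1776: 31 days (May has 31).
Jun 27, 1776 → Jul 26, 1776: 29 days.
Total: 1764 days.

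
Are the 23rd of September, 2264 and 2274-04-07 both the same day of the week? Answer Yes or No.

No

From Sep 23, 2264 to Apr 7, 2274 is 3483 days.
3483 mod 7 = 4, so they are different weekdays.
(Sep 23, 2264 is a Friday; Apr 7, 2274 is a Tuesday.)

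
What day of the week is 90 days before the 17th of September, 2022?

Sunday

First find the weekday of Sep 17, 2022. Doomsday rule: the anchor day for the 2000s is Tuesday. For year 22: 22÷12 = 1 r 10, and 10÷4 = 2, so 1+10+2 = 13.
Tuesday + 13 ≡ Monday — that's 2022's doomsday.
In September the doomsday date is Sep 5.
Sep 17 is 12 days after Sep 5; 12 mod 7 = 5, so Monday + 5 = Saturday.
90 mod 7 = 6, so 90 days before a Saturday is Saturday − 6 = Sunday.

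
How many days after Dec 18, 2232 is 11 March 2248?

5562

Dec 18, 2232 → Dec 18, 2233: 365 days.
Dec 18, 2233 → Dec 18, 2234: 365 days.
Dec 18, 2234 → Dec 18, 2235: 365 days.
Dec 18, 2235 → Dec 18, 2236: 366 days (Feb 29, 2236 is in that span).
Dec 18, 2236 → Dec 18, 2237: 365 days.
Dec 18, 2237 → Dec 18, 2238: 365 days.
Dec 18, 2238 → Dec 18, 2239: 365 days.
Dec 18, 2239 → Dec 18, 2240: 366 days (Feb 29, 2240 is in that span).
Dec 18, 2240 → Dec 18, 2241: 365 days.
Dec 18, 2241 → Dec 18, 2242: 365 days.
Dec 18, 2242 → Dec 18, 2243: 365 days.
Dec 18, 2243 → Dec 18, 2244: 366 days (Feb 29, 2244 is in that span).
Dec 18, 2244 → Dec 18, 2245: 365 days.
Dec 18, 2245 → Dec 18, 2246: 365 days.
Dec 18, 2246 → Dec 18, 2247: 365 days.
Dec 18, 2247 → Jan 18, 2248: 31 days (December has 31).
Jan 18, 2248 → Feb 18, 2248: 31 days (January has 31).
Feb 18, 2248 → Mar 11, 2248: 22 days.
Total: 5562 days.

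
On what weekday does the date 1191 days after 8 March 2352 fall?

Sunday

Mar 8, 2352 is a Saturday.
1191 mod 7 = 1, so 1191 days after a Saturday is Saturday + 1 = Sunday.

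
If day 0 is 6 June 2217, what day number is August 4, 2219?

Jun 6, 2217 → Jun 6, 2218: 365 days.
Jun 6, 2218 → Jun 6, 2219: 365 days.
Jun 6, 2219 → Jul 6, 2219: 30 days (June has 30).
Jul 6, 2219 → Aug 4, 2219: 29 days.
Total: 789 days.

789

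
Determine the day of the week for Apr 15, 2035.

Doomsday rule: the anchor day for the 2000s is Tuesday. For year 35: 35÷12 = 2 r 11, and 11÷4 = 2, so 2+11+2 = 15.
Tuesday + 15 ≡ Wednesday — that's 2035's doomsday.
In April the doomsday date is Apr 4.
Apr 15 is 11 days after Apr 4; 11 mod 7 = 4, so Wednesday + 4 = Sunday.

Sunday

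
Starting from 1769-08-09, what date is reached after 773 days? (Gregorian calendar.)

+365 (one year) → Aug 9, 1770 (408 left).
+365 (one year) → Aug 9, 1771 (43 left).
Aug has 31 days: +23 → Sep 1, 1771 (20 left).
+20 → Sep 21, 1771.

September 21, 1771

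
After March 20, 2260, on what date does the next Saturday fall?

Mar 20, 2260 is a Tuesday.
From Tuesday to the next Saturday is 4 days.
Mar 20, 2260 + 4 = Mar 24, 2260.

March 24, 2260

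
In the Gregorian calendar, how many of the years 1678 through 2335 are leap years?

Multiples of 4 in [1678,2335]: 164.
Of those, multiples of 100: 7 (not leap unless ÷400).
Multiples of 400: 1.
Leap years = 164 − 7 + 1 = 158.

158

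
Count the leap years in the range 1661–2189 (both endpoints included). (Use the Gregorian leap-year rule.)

128

Multiples of 4 in [1661,2189]: 132.
Of those, multiples of 100: 5 (not leap unless ÷400).
Multiples of 400: 1.
Leap years = 132 − 5 + 1 = 128.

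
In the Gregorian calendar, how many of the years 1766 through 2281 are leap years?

125

Multiples of 4 in [1766,2281]: 129.
Of those, multiples of 100: 5 (not leap unless ÷400).
Multiples of 400: 1.
Leap years = 129 − 5 + 1 = 125.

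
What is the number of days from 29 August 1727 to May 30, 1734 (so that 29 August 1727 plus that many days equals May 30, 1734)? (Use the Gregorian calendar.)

Aug 29, 1727 → Aug 29, 1728: 366 days (Feb 29, 1728 is in that span).
Aug 29, 1728 → Aug 29, 1729: 365 days.
Aug 29, 1729 → Aug 29, 1730: 365 days.
Aug 29, 1730 → Aug 29, 1731: 365 days.
Aug 29, 1731 → Aug 29, 1732: 366 days (Feb 29, 1732 is in that span).
Aug 29, 1732 → Aug 29, 1733: 365 days.
Aug 29, 1733 → Sep 29, 1733: 31 days (August has 31).
Sep 29, 1733 → Oct 29, 1733: 30 days (September has 30).
Oct 29, 1733 → Nov 29, 1733: 31 days (October has 31).
Nov 29, 1733 → Dec 29, 1733: 30 days (November has 30).
Dec 29, 1733 → Jan 29, 1734: 31 days (December has 31).
Jan 29, 1734 → Feb 28, 1734: 30 days (January has 31).
Feb 28, 1734 → Mar 28, 1734: 28 days (February has 28).
Mar 28, 1734 → Apr 28, 1734: 31 days (March has 31).
Apr 28, 1734 → May 28, 1734: 30 days (April has 30).
May 28, 1734 → May 30, 1734: 2 days.
Total: 2466 days.

2466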